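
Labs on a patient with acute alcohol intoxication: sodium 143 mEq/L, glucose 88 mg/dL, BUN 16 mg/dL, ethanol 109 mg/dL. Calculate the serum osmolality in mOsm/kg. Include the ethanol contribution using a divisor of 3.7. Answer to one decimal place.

Calculated osmolality = 2·Na + glucose/18 + BUN/2.8 + ethanol/3.7
= 2·143 + 88/18 + 16/2.8 + 109/3.7
= 286 + 4.89 + 5.71 + 29.46
= 326.06 mOsm/kg

326.1 mOsm/kg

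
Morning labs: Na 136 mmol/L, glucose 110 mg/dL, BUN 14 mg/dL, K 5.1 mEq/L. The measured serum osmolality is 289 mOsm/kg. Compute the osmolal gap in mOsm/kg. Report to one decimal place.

Calculated osmolality = 2·Na + glucose/18 + BUN/2.8
= 2·136 + 110/18 + 14/2.8
= 272 + 6.11 + 5
= 283.11 mOsm/kg ≈ 283.1 mOsm/kg
Osmolar gap = measured − calculated = 289 − 283.1 = 5.9 mOsm/kg

5.9 mOsm/kg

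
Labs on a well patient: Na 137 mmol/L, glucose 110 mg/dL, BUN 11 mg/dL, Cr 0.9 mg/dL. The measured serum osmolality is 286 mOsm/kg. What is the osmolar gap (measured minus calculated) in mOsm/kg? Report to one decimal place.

Calculated osmolality = 2·Na + glucose/18 + BUN/2.8
= 2·137 + 110/18 + 11/2.8
= 274 + 6.11 + 3.93
= 284.04 mOsm/kg ≈ 284.0 mOsm/kg
Osmolar gap = measured − calculated = 286 − 284.0 = 2.0 mOsm/kg

2.0 mOsm/kg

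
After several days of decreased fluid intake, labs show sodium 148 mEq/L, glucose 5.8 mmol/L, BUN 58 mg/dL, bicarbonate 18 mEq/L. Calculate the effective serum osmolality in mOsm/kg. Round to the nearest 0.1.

Effective osmolality excludes urea (freely permeant across cell membranes):
2·Na + glucose
= 2·148 + 5.8
= 296 + 5.8
= 301.8 mOsm/kg

301.8 mOsm/kg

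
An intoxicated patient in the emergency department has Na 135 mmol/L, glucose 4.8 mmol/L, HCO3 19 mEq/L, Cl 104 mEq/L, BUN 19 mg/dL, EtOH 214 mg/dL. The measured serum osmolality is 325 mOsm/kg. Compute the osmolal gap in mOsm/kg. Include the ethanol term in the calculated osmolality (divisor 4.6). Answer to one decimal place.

Calculated osmolality = 2·Na + glucose + BUN/2.8 + ethanol/4.6
= 2·135 + 4.8 + 19/2.8 + 214/4.6
= 270 + 4.80 + 6.79 + 46.52
= 328.11 mOsm/kg ≈ 328.1 mOsm/kg
Osmolar gap = measured − calculated = 325 − 328.1 = -3.1 mOsm/kg

-3.1 mOsm/kg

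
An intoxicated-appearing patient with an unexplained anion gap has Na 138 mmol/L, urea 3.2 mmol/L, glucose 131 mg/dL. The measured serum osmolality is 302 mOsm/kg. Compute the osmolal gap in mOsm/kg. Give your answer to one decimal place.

15.5 mOsm/kg

Calculated osmolality = 2·Na + glucose/18 + urea
= 2·138 + 131/18 + 3.2
= 276 + 7.28 + 3.20
= 286.48 mOsm/kg ≈ 286.5 mOsm/kg
Osmolar gap = measured − calculated = 302 − 286.5 = 15.5 mOsm/kg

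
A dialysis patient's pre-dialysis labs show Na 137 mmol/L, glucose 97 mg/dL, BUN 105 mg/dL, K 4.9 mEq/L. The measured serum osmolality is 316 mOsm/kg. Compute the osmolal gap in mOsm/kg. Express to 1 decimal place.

-0.9 mOsm/kg

Calculated osmolality = 2·Na + glucose/18 + BUN/2.8
= 2·137 + 97/18 + 105/2.8
= 274 + 5.39 + 37.50
= 316.89 mOsm/kg ≈ 316.9 mOsm/kg
Osmolar gap = measured − calculated = 316 − 316.9 = -0.9 mOsm/kg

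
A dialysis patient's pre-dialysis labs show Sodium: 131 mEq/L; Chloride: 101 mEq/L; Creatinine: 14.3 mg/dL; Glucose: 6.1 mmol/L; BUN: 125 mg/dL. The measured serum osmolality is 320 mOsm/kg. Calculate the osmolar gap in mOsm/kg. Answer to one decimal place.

7.3 mOsm/kg

Calculated osmolality = 2·Na + glucose + BUN/2.8
= 2·131 + 6.1 + 125/2.8
= 262 + 6.10 + 44.64
= 312.74 mOsm/kg ≈ 312.7 mOsm/kg
Osmolar gap = measured − calculated = 320 − 312.7 = 7.3 mOsm/kg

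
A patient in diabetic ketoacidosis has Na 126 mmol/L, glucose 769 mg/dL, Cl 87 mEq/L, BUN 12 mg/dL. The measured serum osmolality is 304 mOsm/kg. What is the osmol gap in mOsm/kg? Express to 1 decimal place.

Calculated osmolality = 2·Na + glucose/18 + BUN/2.8
= 2·126 + 769/18 + 12/2.8
= 252 + 42.72 + 4.29
= 299.01 mOsm/kg ≈ 299.0 mOsm/kg
Osmolar gap = measured − calculated = 304 − 299.0 = 5.0 mOsm/kg

5.0 mOsm/kg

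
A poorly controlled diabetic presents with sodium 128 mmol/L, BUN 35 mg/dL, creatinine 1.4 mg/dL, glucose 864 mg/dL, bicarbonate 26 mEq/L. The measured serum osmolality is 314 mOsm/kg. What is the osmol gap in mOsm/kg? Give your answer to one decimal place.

Calculated osmolality = 2·Na + glucose/18 + BUN/2.8
= 2·128 + 864/18 + 35/2.8
= 256 + 48 + 12.50
= 316.5 mOsm/kg ≈ 316.5 mOsm/kg
Osmolar gap = measured − calculated = 314 − 316.5 = -2.5 mOsm/kg

-2.5 mOsm/kg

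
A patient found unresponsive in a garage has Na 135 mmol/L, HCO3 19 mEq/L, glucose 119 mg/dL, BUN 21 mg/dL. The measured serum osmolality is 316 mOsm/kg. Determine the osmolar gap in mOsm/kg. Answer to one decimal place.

Calculated osmolality = 2·Na + glucose/18 + BUN/2.8
= 2·135 + 119/18 + 21/2.8
= 270 + 6.61 + 7.50
= 284.11 mOsm/kg ≈ 284.1 mOsm/kg
Osmolar gap = measured − calculated = 316 − 284.1 = 31.9 mOsm/kg

31.9 mOsm/kg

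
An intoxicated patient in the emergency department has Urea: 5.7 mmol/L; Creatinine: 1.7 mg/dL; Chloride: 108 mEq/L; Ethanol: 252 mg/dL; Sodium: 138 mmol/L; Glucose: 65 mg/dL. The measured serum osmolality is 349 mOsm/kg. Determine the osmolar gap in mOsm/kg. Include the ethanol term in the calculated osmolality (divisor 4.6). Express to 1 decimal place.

8.9 mOsm/kg

Calculated osmolality = 2·Na + glucose/18 + urea + ethanol/4.6
= 2·138 + 65/18 + 5.7 + 252/4.6
= 276 + 3.61 + 5.70 + 54.78
= 340.09 mOsm/kg ≈ 340.1 mOsm/kg
Osmolar gap = measured − calculated = 349 − 340.1 = 8.9 mOsm/kg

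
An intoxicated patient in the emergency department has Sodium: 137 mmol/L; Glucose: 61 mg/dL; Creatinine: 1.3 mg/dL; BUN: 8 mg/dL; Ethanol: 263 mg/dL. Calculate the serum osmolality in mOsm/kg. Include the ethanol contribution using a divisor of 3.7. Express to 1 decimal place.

351.3 mOsm/kg

Calculated osmolality = 2·Na + glucose/18 + BUN/2.8 + ethanol/3.7
= 2·137 + 61/18 + 8/2.8 + 263/3.7
= 274 + 3.39 + 2.86 + 71.08
= 351.33 mOsm/kg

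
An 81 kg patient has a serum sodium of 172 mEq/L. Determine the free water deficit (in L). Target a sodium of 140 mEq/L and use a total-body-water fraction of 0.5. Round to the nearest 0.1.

9.3 L

TBW = 0.5 · 81 = 40.5 L
Free water deficit = TBW · (Na/140 − 1)
= 40.5 · (172/140 − 1)
= 40.5 · 0.2286
= 9.26 L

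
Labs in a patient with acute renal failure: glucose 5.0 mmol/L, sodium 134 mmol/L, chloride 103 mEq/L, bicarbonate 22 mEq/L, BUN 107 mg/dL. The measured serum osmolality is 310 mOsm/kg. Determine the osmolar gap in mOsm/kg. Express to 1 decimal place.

-1.2 mOsm/kg

Calculated osmolality = 2·Na + glucose + BUN/2.8
= 2·134 + 5 + 107/2.8
= 268 + 5 + 38.21
= 311.21 mOsm/kg ≈ 311.2 mOsm/kg
Osmolar gap = measured − calculated = 310 − 311.2 = -1.2 mOsm/kg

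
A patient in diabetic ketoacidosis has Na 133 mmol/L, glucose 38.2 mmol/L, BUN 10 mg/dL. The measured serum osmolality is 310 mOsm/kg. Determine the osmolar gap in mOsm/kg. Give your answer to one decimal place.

Calculated osmolality = 2·Na + glucose + BUN/2.8
= 2·133 + 38.2 + 10/2.8
= 266 + 38.20 + 3.57
= 307.77 mOsm/kg ≈ 307.8 mOsm/kg
Osmolar gap = measured − calculated = 310 − 307.8 = 2.2 mOsm/kg

2.2 mOsm/kg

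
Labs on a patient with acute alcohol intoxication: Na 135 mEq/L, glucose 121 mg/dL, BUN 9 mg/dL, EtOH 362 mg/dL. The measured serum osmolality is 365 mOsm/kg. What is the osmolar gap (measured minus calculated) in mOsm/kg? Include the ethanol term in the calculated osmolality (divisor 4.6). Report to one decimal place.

6.4 mOsm/kg

Calculated osmolality = 2·Na + glucose/18 + BUN/2.8 + ethanol/4.6
= 2·135 + 121/18 + 9/2.8 + 362/4.6
= 270 + 6.72 + 3.21 + 78.70
= 358.63 mOsm/kg ≈ 358.6 mOsm/kg
Osmolar gap = measured − calculated = 365 − 358.6 = 6.4 mOsm/kg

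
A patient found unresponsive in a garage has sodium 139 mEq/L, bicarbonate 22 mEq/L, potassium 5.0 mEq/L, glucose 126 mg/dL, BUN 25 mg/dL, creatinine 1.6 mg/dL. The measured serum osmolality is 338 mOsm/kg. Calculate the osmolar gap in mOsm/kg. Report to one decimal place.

44.1 mOsm/kg

Calculated osmolality = 2·Na + glucose/18 + BUN/2.8
= 2·139 + 126/18 + 25/2.8
= 278 + 7 + 8.93
= 293.93 mOsm/kg ≈ 293.9 mOsm/kg
Osmolar gap = measured − calculated = 338 − 293.9 = 44.1 mOsm/kg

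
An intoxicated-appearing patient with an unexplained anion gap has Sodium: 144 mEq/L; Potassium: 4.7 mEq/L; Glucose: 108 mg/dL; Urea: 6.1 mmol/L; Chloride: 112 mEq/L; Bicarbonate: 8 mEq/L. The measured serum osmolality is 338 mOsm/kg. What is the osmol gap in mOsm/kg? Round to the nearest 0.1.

Calculated osmolality = 2·Na + glucose/18 + urea
= 2·144 + 108/18 + 6.1
= 288 + 6 + 6.10
= 300.1 mOsm/kg ≈ 300.1 mOsm/kg
Osmolar gap = measured − calculated = 338 − 300.1 = 37.9 mOsm/kg

37.9 mOsm/kg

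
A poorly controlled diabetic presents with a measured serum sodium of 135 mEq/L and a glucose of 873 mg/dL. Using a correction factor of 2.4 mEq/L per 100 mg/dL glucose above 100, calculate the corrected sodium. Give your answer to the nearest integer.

154 mEq/L

Corrected Na = measured Na + 2.4 · (glucose − 100)/100
= 135 + 2.4 · (873 − 100)/100
= 135 + 18.6
= 153.6 mEq/L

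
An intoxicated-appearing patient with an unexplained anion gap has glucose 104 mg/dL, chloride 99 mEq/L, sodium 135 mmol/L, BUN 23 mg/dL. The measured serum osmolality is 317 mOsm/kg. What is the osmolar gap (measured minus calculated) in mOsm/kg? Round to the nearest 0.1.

33.0 mOsm/kg

Calculated osmolality = 2·Na + glucose/18 + BUN/2.8
= 2·135 + 104/18 + 23/2.8
= 270 + 5.78 + 8.21
= 283.99 mOsm/kg ≈ 284.0 mOsm/kg
Osmolar gap = measured − calculated = 317 − 284.0 = 33.0 mOsm/kg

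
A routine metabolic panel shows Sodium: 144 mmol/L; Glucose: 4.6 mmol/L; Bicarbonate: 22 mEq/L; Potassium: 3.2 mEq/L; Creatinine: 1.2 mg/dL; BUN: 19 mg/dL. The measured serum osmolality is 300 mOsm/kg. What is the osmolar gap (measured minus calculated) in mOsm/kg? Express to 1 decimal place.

Calculated osmolality = 2·Na + glucose + BUN/2.8
= 2·144 + 4.6 + 19/2.8
= 288 + 4.60 + 6.79
= 299.39 mOsm/kg ≈ 299.4 mOsm/kg
Osmolar gap = measured − calculated = 300 − 299.4 = 0.6 mOsm/kg

0.6 mOsm/kg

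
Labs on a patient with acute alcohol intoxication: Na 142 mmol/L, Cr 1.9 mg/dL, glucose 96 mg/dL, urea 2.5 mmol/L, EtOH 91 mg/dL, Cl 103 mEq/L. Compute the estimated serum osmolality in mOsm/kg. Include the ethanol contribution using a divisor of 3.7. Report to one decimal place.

316.4 mOsm/kg

Calculated osmolality = 2·Na + glucose/18 + urea + ethanol/3.7
= 2·142 + 96/18 + 2.5 + 91/3.7
= 284 + 5.33 + 2.50 + 24.59
= 316.42 mOsm/kg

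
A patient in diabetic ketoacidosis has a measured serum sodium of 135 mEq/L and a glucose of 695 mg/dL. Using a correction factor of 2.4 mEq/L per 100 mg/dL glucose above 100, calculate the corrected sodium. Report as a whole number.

149 mEq/L

Corrected Na = measured Na + 2.4 · (glucose − 100)/100
= 135 + 2.4 · (695 − 100)/100
= 135 + 14.3
= 149.3 mEq/L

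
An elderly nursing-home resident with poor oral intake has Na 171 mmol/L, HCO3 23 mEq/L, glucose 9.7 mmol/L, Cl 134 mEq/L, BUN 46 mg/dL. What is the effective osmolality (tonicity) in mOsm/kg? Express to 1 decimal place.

Effective osmolality excludes urea (freely permeant across cell membranes):
2·Na + glucose
= 2·171 + 9.7
= 342 + 9.7
= 351.7 mOsm/kg

351.7 mOsm/kg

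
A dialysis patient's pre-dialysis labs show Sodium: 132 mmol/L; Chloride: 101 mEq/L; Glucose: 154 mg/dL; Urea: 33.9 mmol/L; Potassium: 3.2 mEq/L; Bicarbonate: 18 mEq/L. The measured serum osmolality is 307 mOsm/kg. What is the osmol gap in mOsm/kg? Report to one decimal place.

Calculated osmolality = 2·Na + glucose/18 + urea
= 2·132 + 154/18 + 33.9
= 264 + 8.56 + 33.90
= 306.46 mOsm/kg ≈ 306.5 mOsm/kg
Osmolar gap = measured − calculated = 307 − 306.5 = 0.5 mOsm/kg

0.5 mOsm/kg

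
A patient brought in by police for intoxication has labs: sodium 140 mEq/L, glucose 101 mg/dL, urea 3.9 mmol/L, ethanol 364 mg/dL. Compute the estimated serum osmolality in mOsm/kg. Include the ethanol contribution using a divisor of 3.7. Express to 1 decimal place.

Calculated osmolality = 2·Na + glucose/18 + urea + ethanol/3.7
= 2·140 + 101/18 + 3.9 + 364/3.7
= 280 + 5.61 + 3.90 + 98.38
= 387.89 mOsm/kg

387.9 mOsm/kg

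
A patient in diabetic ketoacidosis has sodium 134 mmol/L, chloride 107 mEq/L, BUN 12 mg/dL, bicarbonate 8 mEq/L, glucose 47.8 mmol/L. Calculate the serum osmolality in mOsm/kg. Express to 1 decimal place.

320.1 mOsm/kg

Calculated osmolality = 2·Na + glucose + BUN/2.8
= 2·134 + 47.8 + 12/2.8
= 268 + 47.80 + 4.29
= 320.09 mOsm/kg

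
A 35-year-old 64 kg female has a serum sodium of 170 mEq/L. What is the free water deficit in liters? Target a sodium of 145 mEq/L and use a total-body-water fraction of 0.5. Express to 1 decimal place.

5.5 L

TBW = 0.5 · 64 = 32 L
Free water deficit = TBW · (Na/145 − 1)
= 32 · (170/145 − 1)
= 32 · 0.1724
= 5.52 L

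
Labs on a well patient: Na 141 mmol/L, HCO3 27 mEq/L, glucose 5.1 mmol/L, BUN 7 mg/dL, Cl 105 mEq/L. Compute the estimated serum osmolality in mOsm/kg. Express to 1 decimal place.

Calculated osmolality = 2·Na + glucose + BUN/2.8
= 2·141 + 5.1 + 7/2.8
= 282 + 5.10 + 2.50
= 289.6 mOsm/kg

289.6 mOsm/kg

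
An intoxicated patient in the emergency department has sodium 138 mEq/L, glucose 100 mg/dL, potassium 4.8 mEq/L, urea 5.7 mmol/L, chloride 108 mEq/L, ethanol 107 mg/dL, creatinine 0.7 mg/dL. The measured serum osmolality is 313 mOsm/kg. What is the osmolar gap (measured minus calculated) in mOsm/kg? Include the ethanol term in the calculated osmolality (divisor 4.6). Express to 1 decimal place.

2.5 mOsm/kg

Calculated osmolality = 2·Na + glucose/18 + urea + ethanol/4.6
= 2·138 + 100/18 + 5.7 + 107/4.6
= 276 + 5.56 + 5.70 + 23.26
= 310.52 mOsm/kg ≈ 310.5 mOsm/kg
Osmolar gap = measured − calculated = 313 − 310.5 = 2.5 mOsm/kg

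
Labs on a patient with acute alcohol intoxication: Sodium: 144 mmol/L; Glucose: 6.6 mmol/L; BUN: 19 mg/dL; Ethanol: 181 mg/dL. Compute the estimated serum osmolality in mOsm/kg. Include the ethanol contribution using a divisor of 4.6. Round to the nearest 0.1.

Calculated osmolality = 2·Na + glucose + BUN/2.8 + ethanol/4.6
= 2·144 + 6.6 + 19/2.8 + 181/4.6
= 288 + 6.60 + 6.79 + 39.35
= 340.74 mOsm/kg

340.7 mOsm/kg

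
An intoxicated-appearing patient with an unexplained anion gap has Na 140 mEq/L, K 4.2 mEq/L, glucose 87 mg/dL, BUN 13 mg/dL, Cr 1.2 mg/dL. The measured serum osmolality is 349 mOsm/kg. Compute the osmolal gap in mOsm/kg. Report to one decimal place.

Calculated osmolality = 2·Na + glucose/18 + BUN/2.8
= 2·140 + 87/18 + 13/2.8
= 280 + 4.83 + 4.64
= 289.47 mOsm/kg ≈ 289.5 mOsm/kg
Osmolar gap = measured − calculated = 349 − 289.5 = 59.5 mOsm/kg

59.5 mOsm/kg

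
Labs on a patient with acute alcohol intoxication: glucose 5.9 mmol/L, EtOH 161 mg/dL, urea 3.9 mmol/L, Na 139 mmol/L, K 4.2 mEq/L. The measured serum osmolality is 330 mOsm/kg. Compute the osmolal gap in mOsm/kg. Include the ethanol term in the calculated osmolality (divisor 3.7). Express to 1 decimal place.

-1.3 mOsm/kg

Calculated osmolality = 2·Na + glucose + urea + ethanol/3.7
= 2·139 + 5.9 + 3.9 + 161/3.7
= 278 + 5.90 + 3.90 + 43.51
= 331.31 mOsm/kg ≈ 331.3 mOsm/kg
Osmolar gap = measured − calculated = 330 − 331.3 = -1.3 mOsm/kg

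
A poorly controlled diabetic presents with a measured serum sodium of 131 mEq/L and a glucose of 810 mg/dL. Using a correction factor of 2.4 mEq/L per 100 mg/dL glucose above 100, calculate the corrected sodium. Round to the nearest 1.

148 mEq/L

Corrected Na = measured Na + 2.4 · (glucose − 100)/100
= 131 + 2.4 · (810 − 100)/100
= 131 + 17
= 148 mEq/L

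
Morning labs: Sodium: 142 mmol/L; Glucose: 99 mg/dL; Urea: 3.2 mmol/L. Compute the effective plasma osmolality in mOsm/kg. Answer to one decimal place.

Effective osmolality excludes urea (freely permeant across cell membranes):
2·Na + glucose/18
= 2·142 + 99/18
= 284 + 5.5
= 289.5 mOsm/kg

289.5 mOsm/kg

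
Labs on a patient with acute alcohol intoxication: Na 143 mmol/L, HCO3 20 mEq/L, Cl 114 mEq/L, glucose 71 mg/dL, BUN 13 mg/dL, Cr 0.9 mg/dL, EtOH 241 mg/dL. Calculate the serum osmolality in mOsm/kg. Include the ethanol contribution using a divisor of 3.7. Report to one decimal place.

359.7 mOsm/kg

Calculated osmolality = 2·Na + glucose/18 + BUN/2.8 + ethanol/3.7
= 2·143 + 71/18 + 13/2.8 + 241/3.7
= 286 + 3.94 + 4.64 + 65.14
= 359.72 mOsm/kg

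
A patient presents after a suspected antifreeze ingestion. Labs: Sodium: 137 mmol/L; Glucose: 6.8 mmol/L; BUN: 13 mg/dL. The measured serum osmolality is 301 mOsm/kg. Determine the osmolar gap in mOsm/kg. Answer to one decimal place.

Calculated osmolality = 2·Na + glucose + BUN/2.8
= 2·137 + 6.8 + 13/2.8
= 274 + 6.80 + 4.64
= 285.44 mOsm/kg ≈ 285.4 mOsm/kg
Osmolar gap = measured − calculated = 301 − 285.4 = 15.6 mOsm/kg

15.6 mOsm/kg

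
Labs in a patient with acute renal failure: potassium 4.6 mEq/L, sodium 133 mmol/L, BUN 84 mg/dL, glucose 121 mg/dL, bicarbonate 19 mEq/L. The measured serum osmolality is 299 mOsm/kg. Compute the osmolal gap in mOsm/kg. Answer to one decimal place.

Calculated osmolality = 2·Na + glucose/18 + BUN/2.8
= 2·133 + 121/18 + 84/2.8
= 266 + 6.72 + 30
= 302.72 mOsm/kg ≈ 302.7 mOsm/kg
Osmolar gap = measured − calculated = 299 − 302.7 = -3.7 mOsm/kg

-3.7 mOsm/kg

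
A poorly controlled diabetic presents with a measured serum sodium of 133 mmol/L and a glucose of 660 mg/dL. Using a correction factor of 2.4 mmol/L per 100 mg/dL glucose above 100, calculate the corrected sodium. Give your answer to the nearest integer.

146 mmol/L

Corrected Na = measured Na + 2.4 · (glucose − 100)/100
= 133 + 2.4 · (660 − 100)/100
= 133 + 13.4
= 146.4 mmol/L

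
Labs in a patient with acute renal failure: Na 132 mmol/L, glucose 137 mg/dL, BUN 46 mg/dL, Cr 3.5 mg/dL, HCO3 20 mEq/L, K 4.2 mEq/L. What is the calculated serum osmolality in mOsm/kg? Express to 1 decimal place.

288.0 mOsm/kg

Calculated osmolality = 2·Na + glucose/18 + BUN/2.8
= 2·132 + 137/18 + 46/2.8
= 264 + 7.61 + 16.43
= 288.04 mOsm/kg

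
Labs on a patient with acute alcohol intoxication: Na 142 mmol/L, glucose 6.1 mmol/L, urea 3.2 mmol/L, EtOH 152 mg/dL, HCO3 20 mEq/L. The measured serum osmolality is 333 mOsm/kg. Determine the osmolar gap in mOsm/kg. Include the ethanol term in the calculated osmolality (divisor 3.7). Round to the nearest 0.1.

-1.4 mOsm/kg

Calculated osmolality = 2·Na + glucose + urea + ethanol/3.7
= 2·142 + 6.1 + 3.2 + 152/3.7
= 284 + 6.10 + 3.20 + 41.08
= 334.38 mOsm/kg ≈ 334.4 mOsm/kg
Osmolar gap = measured − calculated = 333 − 334.4 = -1.4 mOsm/kg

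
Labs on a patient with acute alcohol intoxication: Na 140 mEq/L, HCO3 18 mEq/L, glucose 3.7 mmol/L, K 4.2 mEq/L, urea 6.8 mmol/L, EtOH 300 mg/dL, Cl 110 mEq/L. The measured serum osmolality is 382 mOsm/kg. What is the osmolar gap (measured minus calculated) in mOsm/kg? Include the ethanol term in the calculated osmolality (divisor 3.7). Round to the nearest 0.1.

Calculated osmolality = 2·Na + glucose + urea + ethanol/3.7
= 2·140 + 3.7 + 6.8 + 300/3.7
= 280 + 3.70 + 6.80 + 81.08
= 371.58 mOsm/kg ≈ 371.6 mOsm/kg
Osmolar gap = measured − calculated = 382 − 371.6 = 10.4 mOsm/kg

10.4 mOsm/kg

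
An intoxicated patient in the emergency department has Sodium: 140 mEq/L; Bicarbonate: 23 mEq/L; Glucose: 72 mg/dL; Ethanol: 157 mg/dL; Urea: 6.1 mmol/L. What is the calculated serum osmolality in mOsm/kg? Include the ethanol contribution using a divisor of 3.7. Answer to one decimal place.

332.5 mOsm/kg

Calculated osmolality = 2·Na + glucose/18 + urea + ethanol/3.7
= 2·140 + 72/18 + 6.1 + 157/3.7
= 280 + 4 + 6.10 + 42.43
= 332.53 mOsm/kg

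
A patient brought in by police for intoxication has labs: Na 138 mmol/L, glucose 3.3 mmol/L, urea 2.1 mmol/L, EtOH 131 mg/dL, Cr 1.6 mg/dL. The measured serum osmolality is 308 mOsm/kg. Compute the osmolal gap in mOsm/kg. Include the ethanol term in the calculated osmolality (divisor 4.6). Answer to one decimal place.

Calculated osmolality = 2·Na + glucose + urea + ethanol/4.6
= 2·138 + 3.3 + 2.1 + 131/4.6
= 276 + 3.30 + 2.10 + 28.48
= 309.88 mOsm/kg ≈ 309.9 mOsm/kg
Osmolar gap = measured − calculated = 308 − 309.9 = -1.9 mOsm/kg

-1.9 mOsm/kg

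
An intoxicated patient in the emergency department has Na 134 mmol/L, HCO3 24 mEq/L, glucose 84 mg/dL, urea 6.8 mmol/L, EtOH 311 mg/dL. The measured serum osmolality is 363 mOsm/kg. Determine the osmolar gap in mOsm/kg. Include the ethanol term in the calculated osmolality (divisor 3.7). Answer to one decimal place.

Calculated osmolality = 2·Na + glucose/18 + urea + ethanol/3.7
= 2·134 + 84/18 + 6.8 + 311/3.7
= 268 + 4.67 + 6.80 + 84.05
= 363.52 mOsm/kg ≈ 363.5 mOsm/kg
Osmolar gap = measured − calculated = 363 − 363.5 = -0.5 mOsm/kg

-0.5 mOsm/kg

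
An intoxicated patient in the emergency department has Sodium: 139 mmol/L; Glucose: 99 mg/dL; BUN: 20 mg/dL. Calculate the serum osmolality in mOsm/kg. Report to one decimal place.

Calculated osmolality = 2·Na + glucose/18 + BUN/2.8
= 2·139 + 99/18 + 20/2.8
= 278 + 5.50 + 7.14
= 290.64 mOsm/kg

290.6 mOsm/kg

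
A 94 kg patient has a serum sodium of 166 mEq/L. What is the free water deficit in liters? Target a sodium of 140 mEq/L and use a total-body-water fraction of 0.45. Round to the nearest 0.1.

7.9 L

TBW = 0.45 · 94 = 42.3 L
Free water deficit = TBW · (Na/140 − 1)
= 42.3 · (166/140 − 1)
= 42.3 · 0.1857
= 7.86 L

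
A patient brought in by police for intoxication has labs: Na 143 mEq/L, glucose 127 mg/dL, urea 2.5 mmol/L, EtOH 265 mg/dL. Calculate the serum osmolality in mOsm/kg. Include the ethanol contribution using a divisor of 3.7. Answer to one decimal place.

Calculated osmolality = 2·Na + glucose/18 + urea + ethanol/3.7
= 2·143 + 127/18 + 2.5 + 265/3.7
= 286 + 7.06 + 2.50 + 71.62
= 367.18 mOsm/kg

367.2 mOsm/kg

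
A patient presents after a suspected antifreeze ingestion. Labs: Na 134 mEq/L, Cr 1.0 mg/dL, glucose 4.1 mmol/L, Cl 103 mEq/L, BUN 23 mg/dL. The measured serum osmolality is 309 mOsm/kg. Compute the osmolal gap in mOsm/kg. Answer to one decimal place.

28.7 mOsm/kg

Calculated osmolality = 2·Na + glucose + BUN/2.8
= 2·134 + 4.1 + 23/2.8
= 268 + 4.10 + 8.21
= 280.31 mOsm/kg ≈ 280.3 mOsm/kg
Osmolar gap = measured − calculated = 309 − 280.3 = 28.7 mOsm/kg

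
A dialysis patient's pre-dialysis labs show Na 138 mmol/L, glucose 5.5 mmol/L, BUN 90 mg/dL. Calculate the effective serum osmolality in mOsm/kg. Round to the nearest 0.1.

281.5 mOsm/kg

Effective osmolality excludes urea (freely permeant across cell membranes):
2·Na + glucose
= 2·138 + 5.5
= 276 + 5.5
= 281.5 mOsm/kg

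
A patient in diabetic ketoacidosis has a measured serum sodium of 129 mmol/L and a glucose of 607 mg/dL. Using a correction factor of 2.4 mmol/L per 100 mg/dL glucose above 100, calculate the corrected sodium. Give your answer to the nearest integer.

Corrected Na = measured Na + 2.4 · (glucose − 100)/100
= 129 + 2.4 · (607 − 100)/100
= 129 + 12.2
= 141.2 mmol/L

141 mmol/L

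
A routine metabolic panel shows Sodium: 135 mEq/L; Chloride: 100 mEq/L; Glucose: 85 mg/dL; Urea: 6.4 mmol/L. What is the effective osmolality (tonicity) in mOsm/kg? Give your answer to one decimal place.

274.7 mOsm/kg

Effective osmolality excludes urea (freely permeant across cell membranes):
2·Na + glucose/18
= 2·135 + 85/18
= 270 + 4.72
= 274.72 mOsm/kg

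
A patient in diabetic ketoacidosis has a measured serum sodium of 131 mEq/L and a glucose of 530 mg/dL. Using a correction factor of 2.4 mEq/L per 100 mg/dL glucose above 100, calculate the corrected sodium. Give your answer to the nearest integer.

Corrected Na = measured Na + 2.4 · (glucose − 100)/100
= 131 + 2.4 · (530 − 100)/100
= 131 + 10.3
= 141.3 mEq/L

141 mEq/L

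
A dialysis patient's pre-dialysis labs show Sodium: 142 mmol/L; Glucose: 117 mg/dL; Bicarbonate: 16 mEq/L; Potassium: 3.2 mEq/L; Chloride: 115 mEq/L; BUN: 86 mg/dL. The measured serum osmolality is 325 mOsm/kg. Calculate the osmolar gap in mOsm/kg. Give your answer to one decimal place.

3.8 mOsm/kg

Calculated osmolality = 2·Na + glucose/18 + BUN/2.8
= 2·142 + 117/18 + 86/2.8
= 284 + 6.50 + 30.71
= 321.21 mOsm/kg ≈ 321.2 mOsm/kg
Osmolar gap = measured − calculated = 325 − 321.2 = 3.8 mOsm/kg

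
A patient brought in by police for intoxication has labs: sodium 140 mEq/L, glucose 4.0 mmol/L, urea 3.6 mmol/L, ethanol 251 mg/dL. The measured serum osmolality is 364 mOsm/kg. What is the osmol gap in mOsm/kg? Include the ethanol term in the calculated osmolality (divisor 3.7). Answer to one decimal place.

Calculated osmolality = 2·Na + glucose + urea + ethanol/3.7
= 2·140 + 4 + 3.6 + 251/3.7
= 280 + 4 + 3.60 + 67.84
= 355.44 mOsm/kg ≈ 355.4 mOsm/kg
Osmolar gap = measured − calculated = 364 − 355.4 = 8.6 mOsm/kg

8.6 mOsm/kg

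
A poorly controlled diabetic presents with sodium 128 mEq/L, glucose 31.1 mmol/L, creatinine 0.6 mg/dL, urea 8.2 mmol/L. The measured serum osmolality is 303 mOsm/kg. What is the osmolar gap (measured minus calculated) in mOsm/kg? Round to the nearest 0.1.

7.7 mOsm/kg

Calculated osmolality = 2·Na + glucose + urea
= 2·128 + 31.1 + 8.2
= 256 + 31.10 + 8.20
= 295.3 mOsm/kg ≈ 295.3 mOsm/kg
Osmolar gap = measured − calculated = 303 − 295.3 = 7.7 mOsm/kg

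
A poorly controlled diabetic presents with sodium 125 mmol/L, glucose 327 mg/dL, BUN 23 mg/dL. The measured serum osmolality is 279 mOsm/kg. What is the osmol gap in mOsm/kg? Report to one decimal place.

Calculated osmolality = 2·Na + glucose/18 + BUN/2.8
= 2·125 + 327/18 + 23/2.8
= 250 + 18.17 + 8.21
= 276.38 mOsm/kg ≈ 276.4 mOsm/kg
Osmolar gap = measured − calculated = 279 − 276.4 = 2.6 mOsm/kg

2.6 mOsm/kg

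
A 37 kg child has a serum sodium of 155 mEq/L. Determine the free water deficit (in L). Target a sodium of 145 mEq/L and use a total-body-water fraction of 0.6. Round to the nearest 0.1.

1.5 L

TBW = 0.6 · 37 = 22.2 L
Free water deficit = TBW · (Na/145 − 1)
= 22.2 · (155/145 − 1)
= 22.2 · 0.069
= 1.53 L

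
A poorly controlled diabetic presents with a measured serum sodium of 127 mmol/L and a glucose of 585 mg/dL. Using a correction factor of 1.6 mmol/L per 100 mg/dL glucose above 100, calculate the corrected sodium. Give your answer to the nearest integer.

Corrected Na = measured Na + 1.6 · (glucose − 100)/100
= 127 + 1.6 · (585 − 100)/100
= 127 + 7.8
= 134.8 mmol/L

135 mmol/L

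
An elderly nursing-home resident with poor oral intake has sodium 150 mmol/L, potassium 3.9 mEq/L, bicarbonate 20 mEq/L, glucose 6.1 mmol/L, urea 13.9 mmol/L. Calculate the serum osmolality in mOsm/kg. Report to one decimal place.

Calculated osmolality = 2·Na + glucose + urea
= 2·150 + 6.1 + 13.9
= 300 + 6.10 + 13.90
= 320 mOsm/kg

320.0 mOsm/kg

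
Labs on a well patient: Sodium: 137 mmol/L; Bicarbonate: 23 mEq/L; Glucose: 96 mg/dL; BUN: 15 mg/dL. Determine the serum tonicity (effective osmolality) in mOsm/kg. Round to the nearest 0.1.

Effective osmolality excludes urea (freely permeant across cell membranes):
2·Na + glucose/18
= 2·137 + 96/18
= 274 + 5.33
= 279.33 mOsm/kg

279.3 mOsm/kg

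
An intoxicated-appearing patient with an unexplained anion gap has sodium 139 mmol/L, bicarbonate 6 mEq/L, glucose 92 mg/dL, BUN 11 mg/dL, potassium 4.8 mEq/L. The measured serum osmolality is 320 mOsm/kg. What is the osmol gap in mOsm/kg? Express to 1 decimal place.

Calculated osmolality = 2·Na + glucose/18 + BUN/2.8
= 2·139 + 92/18 + 11/2.8
= 278 + 5.11 + 3.93
= 287.04 mOsm/kg ≈ 287.0 mOsm/kg
Osmolar gap = measured − calculated = 320 − 287.0 = 33.0 mOsm/kg

33.0 mOsm/kg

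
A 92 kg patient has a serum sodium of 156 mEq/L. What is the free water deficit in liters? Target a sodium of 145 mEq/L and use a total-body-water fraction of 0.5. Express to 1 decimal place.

TBW = 0.5 · 92 = 46 L
Free water deficit = TBW · (Na/145 − 1)
= 46 · (156/145 − 1)
= 46 · 0.0759
= 3.49 L

3.5 L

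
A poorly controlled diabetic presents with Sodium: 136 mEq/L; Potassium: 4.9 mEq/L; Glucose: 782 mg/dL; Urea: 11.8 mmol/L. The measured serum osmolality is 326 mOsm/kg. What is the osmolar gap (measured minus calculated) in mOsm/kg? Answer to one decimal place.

Calculated osmolality = 2·Na + glucose/18 + urea
= 2·136 + 782/18 + 11.8
= 272 + 43.44 + 11.80
= 327.24 mOsm/kg ≈ 327.2 mOsm/kg
Osmolar gap = measured − calculated = 326 − 327.2 = -1.2 mOsm/kg

-1.2 mOsm/kg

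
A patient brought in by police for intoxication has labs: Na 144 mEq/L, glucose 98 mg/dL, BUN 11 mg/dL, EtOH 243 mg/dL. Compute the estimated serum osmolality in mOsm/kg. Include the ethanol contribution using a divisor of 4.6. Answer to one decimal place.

Calculated osmolality = 2·Na + glucose/18 + BUN/2.8 + ethanol/4.6
= 2·144 + 98/18 + 11/2.8 + 243/4.6
= 288 + 5.44 + 3.93 + 52.83
= 350.2 mOsm/kg

350.2 mOsm/kg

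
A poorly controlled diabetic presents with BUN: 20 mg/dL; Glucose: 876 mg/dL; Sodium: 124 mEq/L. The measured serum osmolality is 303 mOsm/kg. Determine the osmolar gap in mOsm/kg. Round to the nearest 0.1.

-0.8 mOsm/kg

Calculated osmolality = 2·Na + glucose/18 + BUN/2.8
= 2·124 + 876/18 + 20/2.8
= 248 + 48.67 + 7.14
= 303.81 mOsm/kg ≈ 303.8 mOsm/kg
Osmolar gap = measured − calculated = 303 − 303.8 = -0.8 mOsm/kg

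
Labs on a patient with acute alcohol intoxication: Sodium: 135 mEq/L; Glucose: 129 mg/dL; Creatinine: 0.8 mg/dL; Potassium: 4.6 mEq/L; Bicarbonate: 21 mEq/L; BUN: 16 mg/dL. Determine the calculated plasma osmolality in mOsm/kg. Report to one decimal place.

282.9 mOsm/kg

Calculated osmolality = 2·Na + glucose/18 + BUN/2.8
= 2·135 + 129/18 + 16/2.8
= 270 + 7.17 + 5.71
= 282.88 mOsm/kg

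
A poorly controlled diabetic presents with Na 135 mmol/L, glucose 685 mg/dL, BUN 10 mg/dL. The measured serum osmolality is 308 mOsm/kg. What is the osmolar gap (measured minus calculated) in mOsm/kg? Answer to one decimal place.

-3.6 mOsm/kg

Calculated osmolality = 2·Na + glucose/18 + BUN/2.8
= 2·135 + 685/18 + 10/2.8
= 270 + 38.06 + 3.57
= 311.63 mOsm/kg ≈ 311.6 mOsm/kg
Osmolar gap = measured − calculated = 308 − 311.6 = -3.6 mOsm/kg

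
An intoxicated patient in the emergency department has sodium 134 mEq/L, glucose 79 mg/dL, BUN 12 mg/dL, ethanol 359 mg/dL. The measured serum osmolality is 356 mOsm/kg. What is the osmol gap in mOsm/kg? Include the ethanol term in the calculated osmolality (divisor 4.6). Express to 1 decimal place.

Calculated osmolality = 2·Na + glucose/18 + BUN/2.8 + ethanol/4.6
= 2·134 + 79/18 + 12/2.8 + 359/4.6
= 268 + 4.39 + 4.29 + 78.04
= 354.72 mOsm/kg ≈ 354.7 mOsm/kg
Osmolar gap = measured − calculated = 356 − 354.7 = 1.3 mOsm/kg

1.3 mOsm/kg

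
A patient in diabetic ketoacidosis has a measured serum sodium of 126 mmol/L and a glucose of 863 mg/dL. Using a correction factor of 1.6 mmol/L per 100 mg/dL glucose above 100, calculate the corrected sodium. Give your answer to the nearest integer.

138 mmol/L

Corrected Na = measured Na + 1.6 · (glucose − 100)/100
= 126 + 1.6 · (863 − 100)/100
= 126 + 12.2
= 138.2 mmol/L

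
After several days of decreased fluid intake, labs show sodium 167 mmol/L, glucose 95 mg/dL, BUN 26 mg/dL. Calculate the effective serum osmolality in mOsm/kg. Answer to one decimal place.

339.3 mOsm/kg

Effective osmolality excludes urea (freely permeant across cell membranes):
2·Na + glucose/18
= 2·167 + 95/18
= 334 + 5.28
= 339.28 mOsm/kg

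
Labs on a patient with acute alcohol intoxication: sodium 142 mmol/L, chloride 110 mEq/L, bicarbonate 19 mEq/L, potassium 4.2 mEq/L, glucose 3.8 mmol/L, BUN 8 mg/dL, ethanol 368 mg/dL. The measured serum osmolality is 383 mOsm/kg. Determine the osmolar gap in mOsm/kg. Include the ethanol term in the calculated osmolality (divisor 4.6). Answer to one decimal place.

12.3 mOsm/kg

Calculated osmolality = 2·Na + glucose + BUN/2.8 + ethanol/4.6
= 2·142 + 3.8 + 8/2.8 + 368/4.6
= 284 + 3.80 + 2.86 + 80
= 370.66 mOsm/kg ≈ 370.7 mOsm/kg
Osmolar gap = measured − calculated = 383 − 370.7 = 12.3 mOsm/kg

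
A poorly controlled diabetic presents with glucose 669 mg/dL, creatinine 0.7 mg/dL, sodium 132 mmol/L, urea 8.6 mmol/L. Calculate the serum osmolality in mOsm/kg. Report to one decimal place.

Calculated osmolality = 2·Na + glucose/18 + urea
= 2·132 + 669/18 + 8.6
= 264 + 37.17 + 8.60
= 309.77 mOsm/kg

309.8 mOsm/kg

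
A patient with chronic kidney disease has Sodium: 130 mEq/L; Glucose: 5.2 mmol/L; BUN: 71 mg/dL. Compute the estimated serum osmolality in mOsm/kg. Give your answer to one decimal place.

Calculated osmolality = 2·Na + glucose + BUN/2.8
= 2·130 + 5.2 + 71/2.8
= 260 + 5.20 + 25.36
= 290.56 mOsm/kg

290.6 mOsm/kg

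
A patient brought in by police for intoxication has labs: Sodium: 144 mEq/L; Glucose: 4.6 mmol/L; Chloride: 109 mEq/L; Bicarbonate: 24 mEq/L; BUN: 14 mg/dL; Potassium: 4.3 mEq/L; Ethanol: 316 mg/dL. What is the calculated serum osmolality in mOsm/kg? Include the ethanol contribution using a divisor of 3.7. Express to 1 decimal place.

Calculated osmolality = 2·Na + glucose + BUN/2.8 + ethanol/3.7
= 2·144 + 4.6 + 14/2.8 + 316/3.7
= 288 + 4.60 + 5 + 85.41
= 383.01 mOsm/kg

383.0 mOsm/kg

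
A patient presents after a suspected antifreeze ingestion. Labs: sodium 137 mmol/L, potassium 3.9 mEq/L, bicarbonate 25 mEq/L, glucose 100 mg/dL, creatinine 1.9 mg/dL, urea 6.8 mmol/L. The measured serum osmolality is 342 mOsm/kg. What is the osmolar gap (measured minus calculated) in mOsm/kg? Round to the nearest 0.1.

55.6 mOsm/kg

Calculated osmolality = 2·Na + glucose/18 + urea
= 2·137 + 100/18 + 6.8
= 274 + 5.56 + 6.80
= 286.36 mOsm/kg ≈ 286.4 mOsm/kg
Osmolar gap = measured − calculated = 342 − 286.4 = 55.6 mOsm/kg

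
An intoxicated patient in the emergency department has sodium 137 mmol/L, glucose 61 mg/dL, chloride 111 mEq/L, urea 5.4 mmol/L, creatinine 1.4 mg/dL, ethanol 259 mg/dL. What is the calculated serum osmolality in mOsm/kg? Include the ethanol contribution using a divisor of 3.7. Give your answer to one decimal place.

Calculated osmolality = 2·Na + glucose/18 + urea + ethanol/3.7
= 2·137 + 61/18 + 5.4 + 259/3.7
= 274 + 3.39 + 5.40 + 70
= 352.79 mOsm/kg

352.8 mOsm/kg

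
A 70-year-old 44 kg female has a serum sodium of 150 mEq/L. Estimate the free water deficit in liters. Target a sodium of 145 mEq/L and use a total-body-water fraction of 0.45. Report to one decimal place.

0.7 L

TBW = 0.45 · 44 = 19.8 L
Free water deficit = TBW · (Na/145 − 1)
= 19.8 · (150/145 − 1)
= 19.8 · 0.0345
= 0.68 L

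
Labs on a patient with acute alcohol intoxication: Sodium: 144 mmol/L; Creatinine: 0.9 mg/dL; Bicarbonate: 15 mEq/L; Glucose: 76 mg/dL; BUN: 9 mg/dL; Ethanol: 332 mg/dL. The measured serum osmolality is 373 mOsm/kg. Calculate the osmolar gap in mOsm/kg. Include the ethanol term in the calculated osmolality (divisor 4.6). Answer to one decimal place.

5.4 mOsm/kg

Calculated osmolality = 2·Na + glucose/18 + BUN/2.8 + ethanol/4.6
= 2·144 + 76/18 + 9/2.8 + 332/4.6
= 288 + 4.22 + 3.21 + 72.17
= 367.6 mOsm/kg ≈ 367.6 mOsm/kg
Osmolar gap = measured − calculated = 373 − 367.6 = 5.4 mOsm/kg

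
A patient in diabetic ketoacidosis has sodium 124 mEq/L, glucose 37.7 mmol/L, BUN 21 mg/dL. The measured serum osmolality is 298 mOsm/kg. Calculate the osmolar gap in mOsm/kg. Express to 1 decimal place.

4.8 mOsm/kg

Calculated osmolality = 2·Na + glucose + BUN/2.8
= 2·124 + 37.7 + 21/2.8
= 248 + 37.70 + 7.50
= 293.2 mOsm/kg ≈ 293.2 mOsm/kg
Osmolar gap = measured − calculated = 298 − 293.2 = 4.8 mOsm/kg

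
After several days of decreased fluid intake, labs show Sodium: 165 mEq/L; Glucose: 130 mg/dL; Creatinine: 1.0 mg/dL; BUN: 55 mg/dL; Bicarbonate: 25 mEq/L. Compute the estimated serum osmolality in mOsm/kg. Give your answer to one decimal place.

Calculated osmolality = 2·Na + glucose/18 + BUN/2.8
= 2·165 + 130/18 + 55/2.8
= 330 + 7.22 + 19.64
= 356.86 mOsm/kg

356.9 mOsm/kg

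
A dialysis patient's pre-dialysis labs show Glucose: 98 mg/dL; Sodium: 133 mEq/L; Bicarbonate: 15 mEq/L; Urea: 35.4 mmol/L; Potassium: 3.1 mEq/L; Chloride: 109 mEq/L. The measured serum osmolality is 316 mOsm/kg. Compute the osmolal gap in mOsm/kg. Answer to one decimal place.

9.2 mOsm/kg

Calculated osmolality = 2·Na + glucose/18 + urea
= 2·133 + 98/18 + 35.4
= 266 + 5.44 + 35.40
= 306.84 mOsm/kg ≈ 306.8 mOsm/kg
Osmolar gap = measured − calculated = 316 − 306.8 = 9.2 mOsm/kg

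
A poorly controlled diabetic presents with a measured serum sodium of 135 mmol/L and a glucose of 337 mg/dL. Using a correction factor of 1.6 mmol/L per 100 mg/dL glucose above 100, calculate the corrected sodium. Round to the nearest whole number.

Corrected Na = measured Na + 1.6 · (glucose − 100)/100
= 135 + 1.6 · (337 − 100)/100
= 135 + 3.8
= 138.8 mmol/L

139 mmol/L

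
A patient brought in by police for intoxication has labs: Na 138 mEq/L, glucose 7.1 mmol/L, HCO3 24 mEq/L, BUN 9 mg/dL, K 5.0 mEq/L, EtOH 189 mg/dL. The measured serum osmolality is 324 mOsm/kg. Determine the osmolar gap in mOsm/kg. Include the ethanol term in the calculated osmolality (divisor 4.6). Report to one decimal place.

-3.4 mOsm/kg

Calculated osmolality = 2·Na + glucose + BUN/2.8 + ethanol/4.6
= 2·138 + 7.1 + 9/2.8 + 189/4.6
= 276 + 7.10 + 3.21 + 41.09
= 327.4 mOsm/kg ≈ 327.4 mOsm/kg
Osmolar gap = measured − calculated = 324 − 327.4 = -3.4 mOsm/kg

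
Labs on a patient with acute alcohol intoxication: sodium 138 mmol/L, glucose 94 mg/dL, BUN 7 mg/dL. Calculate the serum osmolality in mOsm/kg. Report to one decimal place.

Calculated osmolality = 2·Na + glucose/18 + BUN/2.8
= 2·138 + 94/18 + 7/2.8
= 276 + 5.22 + 2.50
= 283.72 mOsm/kg

283.7 mOsm/kg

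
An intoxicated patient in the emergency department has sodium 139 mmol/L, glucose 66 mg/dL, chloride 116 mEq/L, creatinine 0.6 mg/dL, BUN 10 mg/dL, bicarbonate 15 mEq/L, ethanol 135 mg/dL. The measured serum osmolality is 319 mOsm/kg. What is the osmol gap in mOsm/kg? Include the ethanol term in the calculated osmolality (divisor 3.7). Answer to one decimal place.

Calculated osmolality = 2·Na + glucose/18 + BUN/2.8 + ethanol/3.7
= 2·139 + 66/18 + 10/2.8 + 135/3.7
= 278 + 3.67 + 3.57 + 36.49
= 321.73 mOsm/kg ≈ 321.7 mOsm/kg
Osmolar gap = measured − calculated = 319 − 321.7 = -2.7 mOsm/kg

-2.7 mOsm/kg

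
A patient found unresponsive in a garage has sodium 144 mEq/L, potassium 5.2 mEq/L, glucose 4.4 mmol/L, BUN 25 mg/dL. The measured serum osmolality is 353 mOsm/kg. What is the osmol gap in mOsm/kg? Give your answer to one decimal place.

Calculated osmolality = 2·Na + glucose + BUN/2.8
= 2·144 + 4.4 + 25/2.8
= 288 + 4.40 + 8.93
= 301.33 mOsm/kg ≈ 301.3 mOsm/kg
Osmolar gap = measured − calculated = 353 − 301.3 = 51.7 mOsm/kg

51.7 mOsm/kg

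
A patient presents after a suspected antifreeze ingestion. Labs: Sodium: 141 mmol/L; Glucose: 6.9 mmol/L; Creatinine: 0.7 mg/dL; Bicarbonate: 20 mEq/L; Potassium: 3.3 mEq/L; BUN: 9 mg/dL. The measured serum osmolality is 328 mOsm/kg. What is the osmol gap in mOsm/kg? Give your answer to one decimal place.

Calculated osmolality = 2·Na + glucose + BUN/2.8
= 2·141 + 6.9 + 9/2.8
= 282 + 6.90 + 3.21
= 292.11 mOsm/kg ≈ 292.1 mOsm/kg
Osmolar gap = measured − calculated = 328 − 292.1 = 35.9 mOsm/kg

35.9 mOsm/kg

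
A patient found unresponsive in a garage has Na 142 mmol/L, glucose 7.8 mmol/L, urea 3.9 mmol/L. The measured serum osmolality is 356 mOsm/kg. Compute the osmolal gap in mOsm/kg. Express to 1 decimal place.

Calculated osmolality = 2·Na + glucose + urea
= 2·142 + 7.8 + 3.9
= 284 + 7.80 + 3.90
= 295.7 mOsm/kg ≈ 295.7 mOsm/kg
Osmolar gap = measured − calculated = 356 − 295.7 = 60.3 mOsm/kg

60.3 mOsm/kg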